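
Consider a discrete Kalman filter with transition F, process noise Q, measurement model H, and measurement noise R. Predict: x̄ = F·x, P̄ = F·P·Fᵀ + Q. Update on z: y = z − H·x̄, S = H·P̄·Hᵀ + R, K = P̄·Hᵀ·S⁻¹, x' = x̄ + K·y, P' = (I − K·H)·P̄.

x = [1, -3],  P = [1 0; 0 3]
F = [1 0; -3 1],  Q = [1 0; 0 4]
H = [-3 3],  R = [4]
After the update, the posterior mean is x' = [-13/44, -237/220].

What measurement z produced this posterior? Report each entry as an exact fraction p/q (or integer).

z = [-2]

x̄ = F·x = [1, -6]
P̄ = F·P·Fᵀ + Q = [2 -3; -3 16]
S = H·P̄·Hᵀ + R = [220]
K = P̄·Hᵀ·S⁻¹ = [-3/44; 57/220]
x' − x̄ = [-57/44, 1083/220] = K·y
y = (KᵀK)⁻¹·Kᵀ·(x' − x̄) = [19]
z = y + H·x̄ = [19] + [-21] = [-2]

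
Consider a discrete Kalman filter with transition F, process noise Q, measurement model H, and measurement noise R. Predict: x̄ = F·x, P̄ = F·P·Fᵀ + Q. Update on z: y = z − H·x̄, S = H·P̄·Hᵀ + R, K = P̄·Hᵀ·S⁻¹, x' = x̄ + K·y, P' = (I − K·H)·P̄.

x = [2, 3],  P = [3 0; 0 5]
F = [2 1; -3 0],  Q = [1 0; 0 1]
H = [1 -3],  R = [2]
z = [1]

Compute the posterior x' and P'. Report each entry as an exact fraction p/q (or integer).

x̄ = F·x = [7, -6]
P̄ = F·P·Fᵀ + Q = [18 -18; -18 28]
y = z − H·x̄ = [-24]
S = H·P̄·Hᵀ + R = [380]
K = P̄·Hᵀ·S⁻¹ = [18/95; -51/190]
x' = x̄ + K·y = [233/95, 42/95]
P' = (I − K·H)·P̄ = [414/95 126/95; 126/95 59/95]

x' = [233/95, 42/95]
P' = [414/95 126/95; 126/95 59/95]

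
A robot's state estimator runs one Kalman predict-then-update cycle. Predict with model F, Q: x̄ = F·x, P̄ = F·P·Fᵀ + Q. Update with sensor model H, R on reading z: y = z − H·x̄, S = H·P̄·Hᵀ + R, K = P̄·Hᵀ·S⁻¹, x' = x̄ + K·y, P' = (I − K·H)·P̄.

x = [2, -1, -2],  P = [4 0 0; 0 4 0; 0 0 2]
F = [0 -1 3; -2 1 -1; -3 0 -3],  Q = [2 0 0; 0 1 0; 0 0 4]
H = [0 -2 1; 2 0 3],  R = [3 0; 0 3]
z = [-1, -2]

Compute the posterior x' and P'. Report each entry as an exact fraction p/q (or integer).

x' = [-73943/13361, 22521/13361, 40138/13361]
P' = [317904/13361 -107262/13361 -212130/13361; -107262/13361 46403/13361 73786/13361; -212130/13361 73786/13361 145970/13361]

x̄ = F·x = [-5, -3, 0]
P̄ = F·P·Fᵀ + Q = [24 -10 -18; -10 23 30; -18 30 58]
y = z − H·x̄ = [-7, 8]
S = H·P̄·Hᵀ + R = [33 -2; -2 405]
K = P̄·Hᵀ·S⁻¹ = [798/13361 -194/13361; -6340/13361 2278/13361; -534/13361 4550/13361]
x' = x̄ + K·y = [-73943/13361, 22521/13361, 40138/13361]
P' = (I − K·H)·P̄ = [317904/13361 -107262/13361 -212130/13361; -107262/13361 46403/13361 73786/13361; -212130/13361 73786/13361 145970/13361]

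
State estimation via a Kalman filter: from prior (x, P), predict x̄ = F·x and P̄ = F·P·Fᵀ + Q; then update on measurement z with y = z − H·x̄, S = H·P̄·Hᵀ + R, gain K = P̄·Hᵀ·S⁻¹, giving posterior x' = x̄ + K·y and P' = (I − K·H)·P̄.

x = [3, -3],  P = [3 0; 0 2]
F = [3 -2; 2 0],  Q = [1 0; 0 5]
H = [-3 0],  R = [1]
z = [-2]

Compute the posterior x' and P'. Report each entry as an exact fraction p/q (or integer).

x̄ = F·x = [15, 6]
P̄ = F·P·Fᵀ + Q = [36 18; 18 17]
y = z − H·x̄ = [43]
S = H·P̄·Hᵀ + R = [325]
K = P̄·Hᵀ·S⁻¹ = [-108/325; -54/325]
x' = x̄ + K·y = [231/325, -372/325]
P' = (I − K·H)·P̄ = [36/325 18/325; 18/325 2609/325]

x' = [231/325, -372/325]
P' = [36/325 18/325; 18/325 2609/325]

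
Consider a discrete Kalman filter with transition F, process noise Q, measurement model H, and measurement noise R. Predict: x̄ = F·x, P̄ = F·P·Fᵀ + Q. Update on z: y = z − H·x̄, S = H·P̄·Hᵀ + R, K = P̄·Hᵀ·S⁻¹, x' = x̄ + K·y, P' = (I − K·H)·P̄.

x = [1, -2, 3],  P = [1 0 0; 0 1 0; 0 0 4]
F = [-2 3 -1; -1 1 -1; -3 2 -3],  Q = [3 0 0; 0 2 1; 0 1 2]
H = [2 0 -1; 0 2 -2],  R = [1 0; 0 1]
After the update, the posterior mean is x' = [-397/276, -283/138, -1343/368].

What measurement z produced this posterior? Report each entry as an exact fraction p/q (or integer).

x̄ = F·x = [-11, -6, -16]
P̄ = F·P·Fᵀ + Q = [20 9 24; 9 8 18; 24 18 51]
S = H·P̄·Hᵀ + R = [36 6; 6 93]
K = P̄·Hᵀ·S⁻¹ = [139/276 -49/138; 5/138 -5/23; 13/368 -131/184]
x' − x̄ = [2639/276, 545/138, 4545/368] = K·y
y = (KᵀK)⁻¹·Kᵀ·(x' − x̄) = [7, -17]
z = y + H·x̄ = [7, -17] + [-6, 20] = [1, 3]

z = [1, 3]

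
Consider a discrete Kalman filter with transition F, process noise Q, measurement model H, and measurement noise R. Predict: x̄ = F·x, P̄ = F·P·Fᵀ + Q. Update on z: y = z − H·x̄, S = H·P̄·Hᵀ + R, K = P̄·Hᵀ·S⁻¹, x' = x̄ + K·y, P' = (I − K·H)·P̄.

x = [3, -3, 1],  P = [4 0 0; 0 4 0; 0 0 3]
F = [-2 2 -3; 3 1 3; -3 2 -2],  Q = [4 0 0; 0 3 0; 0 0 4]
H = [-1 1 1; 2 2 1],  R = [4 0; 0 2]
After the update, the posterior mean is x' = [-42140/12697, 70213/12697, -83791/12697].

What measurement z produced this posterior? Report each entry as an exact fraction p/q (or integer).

z = [2, -2]

x̄ = F·x = [-15, 9, -17]
P̄ = F·P·Fᵀ + Q = [63 -43 58; -43 70 -46; 58 -46 68]
S = H·P̄·Hᵀ + R = [83 2; 2 306]
K = P̄·Hᵀ·S⁻¹ = [-7442/12697 4115/12697; 10243/12697 265/12697; -5600/12697 3854/12697]
x' − x̄ = [148315/12697, -44060/12697, 132058/12697] = K·y
y = (KᵀK)⁻¹·Kᵀ·(x' − x̄) = [-5, 27]
z = y + H·x̄ = [-5, 27] + [7, -29] = [2, -2]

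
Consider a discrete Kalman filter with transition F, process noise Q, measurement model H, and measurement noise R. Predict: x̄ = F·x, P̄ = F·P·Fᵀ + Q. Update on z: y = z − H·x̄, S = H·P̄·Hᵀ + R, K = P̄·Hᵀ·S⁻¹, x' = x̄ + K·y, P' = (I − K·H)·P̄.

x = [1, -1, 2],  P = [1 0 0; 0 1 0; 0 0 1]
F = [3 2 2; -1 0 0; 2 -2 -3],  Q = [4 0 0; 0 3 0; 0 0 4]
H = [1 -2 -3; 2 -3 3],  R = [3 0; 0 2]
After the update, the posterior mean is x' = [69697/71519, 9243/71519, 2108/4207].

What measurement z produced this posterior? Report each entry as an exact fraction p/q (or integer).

x̄ = F·x = [5, -1, -2]
P̄ = F·P·Fᵀ + Q = [21 -3 -4; -3 4 -2; -4 -2 21]
S = H·P̄·Hᵀ + R = [241 -96; -96 335]
K = P̄·Hᵀ·S⁻¹ = [16809/71519 13143/71519; -3979/71519 -6264/71519; -897/4207 509/4207]
x' − x̄ = [-287898/71519, 80762/71519, 10522/4207] = K·y
y = (KᵀK)⁻¹·Kᵀ·(x' − x̄) = [-14, -4]
z = y + H·x̄ = [-14, -4] + [13, 7] = [-1, 3]

z = [-1, 3]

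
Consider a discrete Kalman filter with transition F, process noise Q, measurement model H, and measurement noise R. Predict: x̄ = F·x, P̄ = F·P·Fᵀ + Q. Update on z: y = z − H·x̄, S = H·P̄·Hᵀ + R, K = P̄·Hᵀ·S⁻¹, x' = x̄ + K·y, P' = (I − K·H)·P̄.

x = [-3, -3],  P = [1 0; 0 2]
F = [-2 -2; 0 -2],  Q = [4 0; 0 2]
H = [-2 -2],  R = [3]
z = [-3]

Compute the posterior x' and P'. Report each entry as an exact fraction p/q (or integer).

x̄ = F·x = [12, 6]
P̄ = F·P·Fᵀ + Q = [16 8; 8 10]
y = z − H·x̄ = [33]
S = H·P̄·Hᵀ + R = [171]
K = P̄·Hᵀ·S⁻¹ = [-16/57; -4/19]
x' = x̄ + K·y = [52/19, -18/19]
P' = (I − K·H)·P̄ = [48/19 -40/19; -40/19 46/19]

x' = [52/19, -18/19]
P' = [48/19 -40/19; -40/19 46/19]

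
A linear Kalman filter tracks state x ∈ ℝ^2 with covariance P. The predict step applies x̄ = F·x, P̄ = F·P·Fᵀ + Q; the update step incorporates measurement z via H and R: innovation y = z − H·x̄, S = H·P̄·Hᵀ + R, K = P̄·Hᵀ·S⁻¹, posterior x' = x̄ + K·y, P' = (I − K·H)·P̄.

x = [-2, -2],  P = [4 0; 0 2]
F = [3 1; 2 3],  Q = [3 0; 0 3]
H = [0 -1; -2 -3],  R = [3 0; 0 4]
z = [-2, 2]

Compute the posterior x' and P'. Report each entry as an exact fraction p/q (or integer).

x' = [-7576/5199, 658/1733]
P' = [19619/5199 -3582/1733; -3582/1733 2616/1733]

x̄ = F·x = [-8, -10]
P̄ = F·P·Fᵀ + Q = [41 30; 30 37]
y = z − H·x̄ = [-12, -44]
S = H·P̄·Hᵀ + R = [40 171; 171 861]
K = P̄·Hᵀ·S⁻¹ = [1194/1733 -1750/5199; -872/1733 -171/1733]
x' = x̄ + K·y = [-7576/5199, 658/1733]
P' = (I − K·H)·P̄ = [19619/5199 -3582/1733; -3582/1733 2616/1733]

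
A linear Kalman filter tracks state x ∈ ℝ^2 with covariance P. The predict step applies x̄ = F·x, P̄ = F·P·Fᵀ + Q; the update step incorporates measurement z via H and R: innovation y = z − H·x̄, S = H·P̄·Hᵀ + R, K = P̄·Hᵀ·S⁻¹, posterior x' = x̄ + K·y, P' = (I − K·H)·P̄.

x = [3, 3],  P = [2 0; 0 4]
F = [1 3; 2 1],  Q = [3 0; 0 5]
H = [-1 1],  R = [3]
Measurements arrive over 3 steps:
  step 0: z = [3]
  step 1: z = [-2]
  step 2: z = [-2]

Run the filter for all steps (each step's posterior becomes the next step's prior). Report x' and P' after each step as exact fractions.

step 0: x' = [198/29, 267/29], P' = [564/29 489/29; 489/29 492/29]
step 1: x' = [11793/895, 9169/895], P' = [111291/895 105333/895; 105333/895 101799/895]
step 2: x' = [518001/21400, 118087/5350], P' = [4549221/21400 1077777/5350; 1077777/5350 516948/2675]

step 0: x̄ = F·x = [12, 9]
step 0: P̄ = F·P·Fᵀ + Q = [41 16; 16 17]
step 0: y = z − H·x̄ = [6]
step 0: S = H·P̄·Hᵀ + R = [29]
step 0: K = P̄·Hᵀ·S⁻¹ = [-25/29; 1/29]
step 0: x' = x̄ + K·y = [198/29, 267/29]
step 0: P' = (I − K·H)·P̄ = [564/29 489/29; 489/29 492/29]
step 1: x̄ = F·x = [999/29, 663/29]
step 1: P̄ = F·P·Fᵀ + Q = [8013/29 6027/29; 6027/29 4849/29]
step 1: y = z − H·x̄ = [278/29]
step 1: S = H·P̄·Hᵀ + R = [895/29]
step 1: K = P̄·Hᵀ·S⁻¹ = [-1986/895; -1178/895]
step 1: x' = x̄ + K·y = [11793/895, 9169/895]
step 1: P' = (I − K·H)·P̄ = [111291/895 105333/895; 105333/895 101799/895]
step 2: x̄ = F·x = [7860/179, 6551/179]
step 2: P̄ = F·P·Fᵀ + Q = [332433/179 253062/179; 253062/179 194554/179]
step 2: y = z − H·x̄ = [951/179]
step 2: S = H·P̄·Hᵀ + R = [21400/179]
step 2: K = P̄·Hᵀ·S⁻¹ = [-79371/21400; -14627/5350]
step 2: x' = x̄ + K·y = [518001/21400, 118087/5350]
step 2: P' = (I − K·H)·P̄ = [4549221/21400 1077777/5350; 1077777/5350 516948/2675]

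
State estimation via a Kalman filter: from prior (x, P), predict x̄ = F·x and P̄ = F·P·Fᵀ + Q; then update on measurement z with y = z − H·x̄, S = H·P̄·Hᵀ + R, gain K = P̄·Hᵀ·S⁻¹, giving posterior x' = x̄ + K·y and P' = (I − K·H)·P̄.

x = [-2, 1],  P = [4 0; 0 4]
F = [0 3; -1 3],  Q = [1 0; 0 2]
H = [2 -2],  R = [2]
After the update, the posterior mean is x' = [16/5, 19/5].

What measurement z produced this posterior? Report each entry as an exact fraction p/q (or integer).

z = [-1]

x̄ = F·x = [3, 5]
P̄ = F·P·Fᵀ + Q = [37 36; 36 42]
S = H·P̄·Hᵀ + R = [30]
K = P̄·Hᵀ·S⁻¹ = [1/15; -2/5]
x' − x̄ = [1/5, -6/5] = K·y
y = (KᵀK)⁻¹·Kᵀ·(x' − x̄) = [3]
z = y + H·x̄ = [3] + [-4] = [-1]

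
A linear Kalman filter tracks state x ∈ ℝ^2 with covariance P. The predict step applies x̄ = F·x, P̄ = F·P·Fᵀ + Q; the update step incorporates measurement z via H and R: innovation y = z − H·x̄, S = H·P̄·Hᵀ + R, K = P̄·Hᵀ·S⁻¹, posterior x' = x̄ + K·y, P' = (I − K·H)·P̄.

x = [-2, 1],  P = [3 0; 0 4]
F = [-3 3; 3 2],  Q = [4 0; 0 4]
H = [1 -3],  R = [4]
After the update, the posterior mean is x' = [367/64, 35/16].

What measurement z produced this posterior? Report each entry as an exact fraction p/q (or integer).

z = [-1]

x̄ = F·x = [9, -4]
P̄ = F·P·Fᵀ + Q = [67 -3; -3 47]
S = H·P̄·Hᵀ + R = [512]
K = P̄·Hᵀ·S⁻¹ = [19/128; -9/32]
x' − x̄ = [-209/64, 99/16] = K·y
y = (KᵀK)⁻¹·Kᵀ·(x' − x̄) = [-22]
z = y + H·x̄ = [-22] + [21] = [-1]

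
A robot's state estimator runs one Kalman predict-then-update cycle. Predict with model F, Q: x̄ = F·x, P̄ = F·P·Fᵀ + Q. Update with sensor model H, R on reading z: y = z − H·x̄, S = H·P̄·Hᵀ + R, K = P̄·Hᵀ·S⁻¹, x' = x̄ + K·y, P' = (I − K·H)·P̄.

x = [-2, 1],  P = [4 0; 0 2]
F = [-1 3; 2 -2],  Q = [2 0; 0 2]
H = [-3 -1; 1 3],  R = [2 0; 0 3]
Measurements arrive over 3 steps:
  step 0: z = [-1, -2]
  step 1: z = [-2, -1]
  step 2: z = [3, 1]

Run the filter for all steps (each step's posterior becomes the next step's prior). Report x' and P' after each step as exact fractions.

step 0: x' = [1270/1873, -3585/3746], P' = [606/1873 -435/1873; -435/1873 1663/3746]
step 1: x' = [185032/267757, -340058/803271], P' = [252776/803271 -539114/2409813; -539114/2409813 3057974/7229439]
step 2: x' = [-4322817623/3366195064, 5731305243/6732390128], P' = [264449109/841548766 -375754881/1683097532; -375754881/1683097532 1422087053/3366195064]

step 0: x̄ = F·x = [5, -6]
step 0: P̄ = F·P·Fᵀ + Q = [24 -20; -20 26]
step 0: y = z − H·x̄ = [8, 11]
step 0: S = H·P̄·Hᵀ + R = [124 50; 50 141]
step 0: K = P̄·Hᵀ·S⁻¹ = [-1383/3746 -233/1873; 947/7492 1373/3746]
step 0: x' = x̄ + K·y = [1270/1873, -3585/3746]
step 0: P' = (I − K·H)·P̄ = [606/1873 -435/1873; -435/1873 1663/3746]
step 1: x̄ = F·x = [-13295/3746, 6125/1873]
step 1: P̄ = F·P·Fᵀ + Q = [28891/3746 -9681/1873; -9681/1873 12976/1873]
step 1: y = z − H·x̄ = [-35127/3746, -27201/3746]
step 1: S = H·P̄·Hᵀ + R = [177291/3746 29091/3746; 29091/3746 157525/3746]
step 1: K = P̄·Hᵀ·S⁻¹ = [-867935/2409813 -95446/803271; 897026/7229439 839620/2409813]
step 1: x' = x̄ + K·y = [185032/267757, -340058/803271]
step 1: P' = (I − K·H)·P̄ = [252776/803271 -539114/2409813; -539114/2409813 3057974/7229439]
step 2: x̄ = F·x = [-525090/267757, 1790308/803271]
step 2: P̄ = F·P·Fᵀ + Q = [5995520/803271 -11945516/2409813; -11945516/2409813 48729446/7229439]
step 2: y = z − H·x̄ = [-525689/803271, -997461/267757]
step 2: S = H·P̄·Hᵀ + R = [333806156/7229439 5588678/803271; 5588678/803271 11081249/267757]
step 2: K = P̄·Hᵀ·S⁻¹ = [-1210939773/3366195064 -199455475/1683097532; 832442233/6732390128 1171583799/3366195064]
step 2: x' = x̄ + K·y = [-4322817623/3366195064, 5731305243/6732390128]
step 2: P' = (I − K·H)·P̄ = [264449109/841548766 -375754881/1683097532; -375754881/1683097532 1422087053/3366195064]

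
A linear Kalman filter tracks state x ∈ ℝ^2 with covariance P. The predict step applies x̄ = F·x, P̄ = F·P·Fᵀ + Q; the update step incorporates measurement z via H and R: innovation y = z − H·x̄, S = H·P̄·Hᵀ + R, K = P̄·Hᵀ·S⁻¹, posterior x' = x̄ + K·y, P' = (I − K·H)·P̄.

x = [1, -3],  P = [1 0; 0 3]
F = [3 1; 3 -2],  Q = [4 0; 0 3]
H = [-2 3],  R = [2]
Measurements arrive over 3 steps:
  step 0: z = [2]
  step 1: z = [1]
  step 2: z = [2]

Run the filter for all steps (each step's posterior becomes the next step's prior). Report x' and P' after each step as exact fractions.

step 0: x̄ = F·x = [0, 9]
step 0: P̄ = F·P·Fᵀ + Q = [16 3; 3 24]
step 0: y = z − H·x̄ = [-25]
step 0: S = H·P̄·Hᵀ + R = [246]
step 0: K = P̄·Hᵀ·S⁻¹ = [-23/246; 11/41]
step 0: x' = x̄ + K·y = [575/246, 94/41]
step 0: P' = (I − K·H)·P̄ = [3407/246 376/41; 376/41 258/41]
step 1: x̄ = F·x = [763/82, 199/82]
step 1: P̄ = F·P·Fᵀ + Q = [15577/82 6933/82; 6933/82 3507/82]
step 1: y = z − H·x̄ = [1011/82]
step 1: S = H·P̄·Hᵀ + R = [10839/82]
step 1: K = P̄·Hᵀ·S⁻¹ = [-10355/10839; -1115/3613]
step 1: x' = x̄ + K·y = [-8938/3613, -4979/3613]
step 1: P' = (I − K·H)·P̄ = [751379/10839 164672/3613; 164672/3613 109038/3613]
step 2: x̄ = F·x = [-31793/3613, -16856/3613]
step 2: P̄ = F·P·Fᵀ + Q = [3365659/3613 1542045/3613; 1542045/3613 725064/3613]
step 2: y = z − H·x̄ = [-5792/3613]
step 2: S = H·P̄·Hᵀ + R = [1490898/3613]
step 2: K = P̄·Hᵀ·S⁻¹ = [-2105183/1490898; -151483/248483]
step 2: x' = x̄ + K·y = [-4872253/745449, -916424/248483]
step 2: P' = (I − K·H)·P̄ = [162208361/1490898 17789242/248483; 17789242/248483 11758506/248483]

step 0: x' = [575/246, 94/41], P' = [3407/246 376/41; 376/41 258/41]
step 1: x' = [-8938/3613, -4979/3613], P' = [751379/10839 164672/3613; 164672/3613 109038/3613]
step 2: x' = [-4872253/745449, -916424/248483], P' = [162208361/1490898 17789242/248483; 17789242/248483 11758506/248483]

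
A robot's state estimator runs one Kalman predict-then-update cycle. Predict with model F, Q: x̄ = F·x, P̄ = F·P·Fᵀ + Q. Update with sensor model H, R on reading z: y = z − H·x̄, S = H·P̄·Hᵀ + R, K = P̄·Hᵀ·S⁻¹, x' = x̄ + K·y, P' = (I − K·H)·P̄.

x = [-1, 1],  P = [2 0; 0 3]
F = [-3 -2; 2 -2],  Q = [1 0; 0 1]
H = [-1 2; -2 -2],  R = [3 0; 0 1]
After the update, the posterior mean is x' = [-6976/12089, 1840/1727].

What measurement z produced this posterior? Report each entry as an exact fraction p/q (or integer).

x̄ = F·x = [1, -4]
P̄ = F·P·Fᵀ + Q = [31 0; 0 21]
S = H·P̄·Hᵀ + R = [118 -22; -22 209]
K = P̄·Hᵀ·S⁻¹ = [-713/2198 -3999/12089; 51/157 -288/1727]
x' − x̄ = [-19065/12089, 8748/1727] = K·y
y = (KᵀK)⁻¹·Kᵀ·(x' − x̄) = [12, -7]
z = y + H·x̄ = [12, -7] + [-9, 6] = [3, -1]

z = [3, -1]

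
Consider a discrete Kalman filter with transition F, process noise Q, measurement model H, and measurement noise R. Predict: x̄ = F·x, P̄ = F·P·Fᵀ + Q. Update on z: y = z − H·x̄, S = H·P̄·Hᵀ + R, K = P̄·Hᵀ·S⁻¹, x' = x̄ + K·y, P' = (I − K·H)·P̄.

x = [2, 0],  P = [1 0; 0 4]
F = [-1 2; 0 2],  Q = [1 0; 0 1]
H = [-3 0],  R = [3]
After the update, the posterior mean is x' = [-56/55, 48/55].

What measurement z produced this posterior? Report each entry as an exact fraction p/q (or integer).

z = [3]

x̄ = F·x = [-2, 0]
P̄ = F·P·Fᵀ + Q = [18 16; 16 17]
S = H·P̄·Hᵀ + R = [165]
K = P̄·Hᵀ·S⁻¹ = [-18/55; -16/55]
x' − x̄ = [54/55, 48/55] = K·y
y = (KᵀK)⁻¹·Kᵀ·(x' − x̄) = [-3]
z = y + H·x̄ = [-3] + [6] = [3]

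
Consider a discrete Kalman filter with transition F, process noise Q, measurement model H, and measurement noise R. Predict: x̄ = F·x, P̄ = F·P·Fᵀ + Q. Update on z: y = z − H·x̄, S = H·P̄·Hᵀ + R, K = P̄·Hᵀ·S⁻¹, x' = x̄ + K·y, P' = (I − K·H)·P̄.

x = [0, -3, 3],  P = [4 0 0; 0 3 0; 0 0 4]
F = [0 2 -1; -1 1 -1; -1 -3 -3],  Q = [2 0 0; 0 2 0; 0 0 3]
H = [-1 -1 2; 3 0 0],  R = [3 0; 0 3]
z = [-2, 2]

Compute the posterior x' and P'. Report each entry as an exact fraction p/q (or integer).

x̄ = F·x = [-9, -6, 0]
P̄ = F·P·Fᵀ + Q = [18 10 -6; 10 13 7; -6 7 70]
y = z − H·x̄ = [-17, 29]
S = H·P̄·Hᵀ + R = [330 -120; -120 165]
K = P̄·Hᵀ·S⁻¹ = [-4/1335 434/1335; 47/890 98/445; 277/534 358/1335]
x' = x̄ + K·y = [213/445, -91/178, -927/890]
P' = (I − K·H)·P̄ = [434/1335 98/445 358/1335; 98/445 6113/890 645/178; 358/1335 645/178 7273/2670]

x' = [213/445, -91/178, -927/890]
P' = [434/1335 98/445 358/1335; 98/445 6113/890 645/178; 358/1335 645/178 7273/2670]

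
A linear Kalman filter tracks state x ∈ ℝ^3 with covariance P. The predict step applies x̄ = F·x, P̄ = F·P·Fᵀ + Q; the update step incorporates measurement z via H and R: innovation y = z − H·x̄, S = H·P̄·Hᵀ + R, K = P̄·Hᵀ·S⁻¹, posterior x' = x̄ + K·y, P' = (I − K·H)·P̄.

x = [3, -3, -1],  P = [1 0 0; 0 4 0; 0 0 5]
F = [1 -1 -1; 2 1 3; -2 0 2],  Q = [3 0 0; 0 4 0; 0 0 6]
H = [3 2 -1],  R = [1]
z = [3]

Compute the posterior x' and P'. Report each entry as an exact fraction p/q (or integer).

x' = [269/70, -481/70, -27/5]
P' = [1531/140 -3009/140 -103/10; -3009/140 6611/140 297/10; -103/10 297/10 143/5]

x̄ = F·x = [7, 0, -8]
P̄ = F·P·Fᵀ + Q = [13 -17 -12; -17 57 26; -12 26 30]
y = z − H·x̄ = [-26]
S = H·P̄·Hᵀ + R = [140]
K = P̄·Hᵀ·S⁻¹ = [17/140; 37/140; -1/10]
x' = x̄ + K·y = [269/70, -481/70, -27/5]
P' = (I − K·H)·P̄ = [1531/140 -3009/140 -103/10; -3009/140 6611/140 297/10; -103/10 297/10 143/5]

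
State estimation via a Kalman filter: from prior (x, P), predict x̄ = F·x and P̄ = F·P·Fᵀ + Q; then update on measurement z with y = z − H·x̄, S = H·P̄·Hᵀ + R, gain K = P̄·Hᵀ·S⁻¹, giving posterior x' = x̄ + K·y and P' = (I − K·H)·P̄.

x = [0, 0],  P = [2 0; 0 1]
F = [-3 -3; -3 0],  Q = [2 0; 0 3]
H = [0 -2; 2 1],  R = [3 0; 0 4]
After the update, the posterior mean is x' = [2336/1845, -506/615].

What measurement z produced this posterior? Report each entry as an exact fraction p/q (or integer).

z = [2, 2]

x̄ = F·x = [0, 0]
P̄ = F·P·Fᵀ + Q = [29 18; 18 21]
S = H·P̄·Hᵀ + R = [87 -114; -114 213]
K = P̄·Hᵀ·S⁻¹ = [332/1845 836/1845; -272/615 19/615]
x' − x̄ = [2336/1845, -506/615] = K·y
y = (KᵀK)⁻¹·Kᵀ·(x' − x̄) = [2, 2]
z = y + H·x̄ = [2, 2] + [0, 0] = [2, 2]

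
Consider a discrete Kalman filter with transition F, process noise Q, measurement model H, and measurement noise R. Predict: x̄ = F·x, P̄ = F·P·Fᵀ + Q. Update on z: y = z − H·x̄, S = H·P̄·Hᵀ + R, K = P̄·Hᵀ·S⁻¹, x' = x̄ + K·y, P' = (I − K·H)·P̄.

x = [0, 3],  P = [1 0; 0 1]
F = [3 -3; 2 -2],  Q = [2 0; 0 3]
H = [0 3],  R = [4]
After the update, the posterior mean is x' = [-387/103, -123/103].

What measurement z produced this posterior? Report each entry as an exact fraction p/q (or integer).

x̄ = F·x = [-9, -6]
P̄ = F·P·Fᵀ + Q = [20 12; 12 11]
S = H·P̄·Hᵀ + R = [103]
K = P̄·Hᵀ·S⁻¹ = [36/103; 33/103]
x' − x̄ = [540/103, 495/103] = K·y
y = (KᵀK)⁻¹·Kᵀ·(x' − x̄) = [15]
z = y + H·x̄ = [15] + [-18] = [-3]

z = [-3]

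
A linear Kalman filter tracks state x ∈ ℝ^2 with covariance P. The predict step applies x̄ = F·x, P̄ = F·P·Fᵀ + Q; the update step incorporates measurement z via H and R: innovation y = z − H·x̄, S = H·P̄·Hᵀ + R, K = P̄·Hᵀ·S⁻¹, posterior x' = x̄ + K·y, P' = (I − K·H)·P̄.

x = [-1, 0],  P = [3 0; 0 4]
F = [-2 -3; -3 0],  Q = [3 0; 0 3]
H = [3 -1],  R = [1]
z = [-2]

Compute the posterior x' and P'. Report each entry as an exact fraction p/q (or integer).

x' = [89/382, 513/191]
P' = [1257/382 1818/191; 1818/191 5442/191]

x̄ = F·x = [2, 3]
P̄ = F·P·Fᵀ + Q = [51 18; 18 30]
y = z − H·x̄ = [-5]
S = H·P̄·Hᵀ + R = [382]
K = P̄·Hᵀ·S⁻¹ = [135/382; 12/191]
x' = x̄ + K·y = [89/382, 513/191]
P' = (I − K·H)·P̄ = [1257/382 1818/191; 1818/191 5442/191]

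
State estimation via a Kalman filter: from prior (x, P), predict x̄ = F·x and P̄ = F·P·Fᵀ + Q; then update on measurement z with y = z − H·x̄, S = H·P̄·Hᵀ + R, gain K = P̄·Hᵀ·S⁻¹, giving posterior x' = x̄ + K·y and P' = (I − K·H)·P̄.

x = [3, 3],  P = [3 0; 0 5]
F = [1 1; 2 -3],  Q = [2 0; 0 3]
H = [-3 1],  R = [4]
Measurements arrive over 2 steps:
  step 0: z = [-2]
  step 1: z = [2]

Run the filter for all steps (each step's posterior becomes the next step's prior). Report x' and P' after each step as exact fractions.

step 0: x' = [39/16, 1029/208], P' = [43/16 117/16; 117/16 4911/208]
step 1: x' = [52564/200807, 530918/200807], P' = [170762/200807 344606/200807; 344606/200807 1330678/200807]

step 0: x̄ = F·x = [6, -3]
step 0: P̄ = F·P·Fᵀ + Q = [10 -9; -9 60]
step 0: y = z − H·x̄ = [19]
step 0: S = H·P̄·Hᵀ + R = [208]
step 0: K = P̄·Hᵀ·S⁻¹ = [-3/16; 87/208]
step 0: x' = x̄ + K·y = [39/16, 1029/208]
step 0: P' = (I − K·H)·P̄ = [43/16 117/16; 117/16 4911/208]
step 1: x̄ = F·x = [96/13, -2073/208]
step 1: P̄ = F·P·Fᵀ + Q = [558/13 -946/13; -946/13 28807/208]
step 1: y = z − H·x̄ = [7097/208]
step 1: S = H·P̄·Hᵀ + R = [200807/208]
step 1: K = P̄·Hᵀ·S⁻¹ = [-41920/200807; 74215/200807]
step 1: x' = x̄ + K·y = [52564/200807, 530918/200807]
step 1: P' = (I − K·H)·P̄ = [170762/200807 344606/200807; 344606/200807 1330678/200807]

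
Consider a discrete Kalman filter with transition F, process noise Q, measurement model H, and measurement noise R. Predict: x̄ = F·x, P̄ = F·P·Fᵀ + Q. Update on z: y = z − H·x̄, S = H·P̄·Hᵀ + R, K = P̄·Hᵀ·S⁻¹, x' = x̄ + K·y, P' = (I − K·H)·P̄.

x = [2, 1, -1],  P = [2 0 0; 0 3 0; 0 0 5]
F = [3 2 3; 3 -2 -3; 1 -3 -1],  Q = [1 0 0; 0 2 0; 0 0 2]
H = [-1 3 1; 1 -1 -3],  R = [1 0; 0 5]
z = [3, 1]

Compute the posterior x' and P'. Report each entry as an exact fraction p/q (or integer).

x' = [719707/126807, 348089/126807, 21694/42269]
P' = [4541044/126807 1150655/126807 362761/42269; 1150655/126807 318097/126807 80897/42269; 362761/42269 80897/42269 115428/42269]

x̄ = F·x = [5, 7, 0]
P̄ = F·P·Fᵀ + Q = [76 -39 -27; -39 77 39; -27 39 36]
y = z − H·x̄ = [-13, 3]
S = H·P̄·Hᵀ + R = [1328 -1069; -1069 956]
K = P̄·Hᵀ·S⁻¹ = [-796/126807 25108/126807; 46327/126807 20897/126807; -4642/42269 -12884/42269]
x' = x̄ + K·y = [719707/126807, 348089/126807, 21694/42269]
P' = (I − K·H)·P̄ = [4541044/126807 1150655/126807 362761/42269; 1150655/126807 318097/126807 80897/42269; 362761/42269 80897/42269 115428/42269]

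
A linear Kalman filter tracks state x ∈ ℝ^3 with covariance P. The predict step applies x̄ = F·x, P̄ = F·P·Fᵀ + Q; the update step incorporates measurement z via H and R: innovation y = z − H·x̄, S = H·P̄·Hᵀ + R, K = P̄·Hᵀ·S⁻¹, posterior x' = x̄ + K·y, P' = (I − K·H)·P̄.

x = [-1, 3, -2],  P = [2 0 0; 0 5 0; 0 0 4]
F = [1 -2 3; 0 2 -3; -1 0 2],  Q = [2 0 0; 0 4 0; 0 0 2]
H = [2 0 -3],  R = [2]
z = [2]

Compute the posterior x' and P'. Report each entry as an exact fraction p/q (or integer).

x̄ = F·x = [-13, 12, -3]
P̄ = F·P·Fᵀ + Q = [60 -56 22; -56 60 -24; 22 -24 20]
y = z − H·x̄ = [19]
S = H·P̄·Hᵀ + R = [158]
K = P̄·Hᵀ·S⁻¹ = [27/79; -20/79; -8/79]
x' = x̄ + K·y = [-514/79, 568/79, -389/79]
P' = (I − K·H)·P̄ = [3282/79 -3344/79 2170/79; -3344/79 3940/79 -2216/79; 2170/79 -2216/79 1452/79]

x' = [-514/79, 568/79, -389/79]
P' = [3282/79 -3344/79 2170/79; -3344/79 3940/79 -2216/79; 2170/79 -2216/79 1452/79]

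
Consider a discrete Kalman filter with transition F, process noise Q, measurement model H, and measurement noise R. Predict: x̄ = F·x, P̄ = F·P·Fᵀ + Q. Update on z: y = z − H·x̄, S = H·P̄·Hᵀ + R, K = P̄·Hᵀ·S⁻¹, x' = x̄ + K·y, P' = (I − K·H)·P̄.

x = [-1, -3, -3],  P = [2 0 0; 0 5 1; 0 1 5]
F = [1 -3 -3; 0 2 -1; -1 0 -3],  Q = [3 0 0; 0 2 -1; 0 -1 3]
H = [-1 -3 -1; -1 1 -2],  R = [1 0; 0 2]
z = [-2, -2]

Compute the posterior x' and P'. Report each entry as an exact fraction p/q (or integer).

x̄ = F·x = [17, -3, 10]
P̄ = F·P·Fᵀ + Q = [113 -18 52; -18 23 8; 52 8 50]
y = z − H·x̄ = [16, 38]
S = H·P̄·Hᵀ + R = [415 304; 304 550]
K = P̄·Hᵀ·S⁻¹ = [5195/67917 -63781/135834; -6675/22639 9437/45278; -4254/22639 -3576/22639]
x' = x̄ + K·y = [25870/67917, 4586/22639, 22438/22639]
P' = (I − K·H)·P̄ = [1513997/135834 -79159/45278 -135326/22639; -79159/45278 17819/45278 19526/22639; -135326/22639 19526/22639 81002/22639]

x' = [25870/67917, 4586/22639, 22438/22639]
P' = [1513997/135834 -79159/45278 -135326/22639; -79159/45278 17819/45278 19526/22639; -135326/22639 19526/22639 81002/22639]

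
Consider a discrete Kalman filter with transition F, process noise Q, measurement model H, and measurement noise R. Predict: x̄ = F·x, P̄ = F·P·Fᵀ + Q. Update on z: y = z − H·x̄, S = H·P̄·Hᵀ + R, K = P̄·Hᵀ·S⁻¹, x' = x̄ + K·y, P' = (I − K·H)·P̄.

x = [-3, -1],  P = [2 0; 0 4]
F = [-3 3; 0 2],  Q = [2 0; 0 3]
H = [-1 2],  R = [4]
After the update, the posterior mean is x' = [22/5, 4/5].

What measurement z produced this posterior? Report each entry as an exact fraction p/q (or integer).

x̄ = F·x = [6, -2]
P̄ = F·P·Fᵀ + Q = [56 24; 24 19]
S = H·P̄·Hᵀ + R = [40]
K = P̄·Hᵀ·S⁻¹ = [-1/5; 7/20]
x' − x̄ = [-8/5, 14/5] = K·y
y = (KᵀK)⁻¹·Kᵀ·(x' − x̄) = [8]
z = y + H·x̄ = [8] + [-10] = [-2]

z = [-2]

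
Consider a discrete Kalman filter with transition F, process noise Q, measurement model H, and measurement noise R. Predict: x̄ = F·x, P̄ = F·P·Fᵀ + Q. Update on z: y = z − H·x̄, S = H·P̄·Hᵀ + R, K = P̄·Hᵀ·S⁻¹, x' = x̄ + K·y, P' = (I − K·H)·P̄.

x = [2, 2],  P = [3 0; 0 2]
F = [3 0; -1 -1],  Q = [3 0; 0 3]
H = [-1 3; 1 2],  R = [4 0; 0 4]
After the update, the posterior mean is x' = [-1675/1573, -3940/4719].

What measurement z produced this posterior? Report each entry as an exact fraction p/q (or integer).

x̄ = F·x = [6, -4]
P̄ = F·P·Fᵀ + Q = [30 -9; -9 8]
S = H·P̄·Hᵀ + R = [160 9; 9 30]
K = P̄·Hᵀ·S⁻¹ = [-606/1573 811/1573; 309/1573 823/4719]
x' − x̄ = [-11113/1573, 14936/4719] = K·y
y = (KᵀK)⁻¹·Kᵀ·(x' − x̄) = [17, -1]
z = y + H·x̄ = [17, -1] + [-18, -2] = [-1, -3]

z = [-1, -3]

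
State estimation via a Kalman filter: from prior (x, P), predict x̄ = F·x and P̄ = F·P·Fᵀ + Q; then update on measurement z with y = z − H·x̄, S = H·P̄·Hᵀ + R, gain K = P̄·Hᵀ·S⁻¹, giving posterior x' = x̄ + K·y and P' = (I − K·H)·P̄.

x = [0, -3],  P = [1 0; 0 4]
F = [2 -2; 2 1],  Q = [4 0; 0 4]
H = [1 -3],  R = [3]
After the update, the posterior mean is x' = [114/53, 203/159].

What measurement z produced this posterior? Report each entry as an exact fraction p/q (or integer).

z = [-2]

x̄ = F·x = [6, -3]
P̄ = F·P·Fᵀ + Q = [24 -4; -4 12]
S = H·P̄·Hᵀ + R = [159]
K = P̄·Hᵀ·S⁻¹ = [12/53; -40/159]
x' − x̄ = [-204/53, 680/159] = K·y
y = (KᵀK)⁻¹·Kᵀ·(x' − x̄) = [-17]
z = y + H·x̄ = [-17] + [15] = [-2]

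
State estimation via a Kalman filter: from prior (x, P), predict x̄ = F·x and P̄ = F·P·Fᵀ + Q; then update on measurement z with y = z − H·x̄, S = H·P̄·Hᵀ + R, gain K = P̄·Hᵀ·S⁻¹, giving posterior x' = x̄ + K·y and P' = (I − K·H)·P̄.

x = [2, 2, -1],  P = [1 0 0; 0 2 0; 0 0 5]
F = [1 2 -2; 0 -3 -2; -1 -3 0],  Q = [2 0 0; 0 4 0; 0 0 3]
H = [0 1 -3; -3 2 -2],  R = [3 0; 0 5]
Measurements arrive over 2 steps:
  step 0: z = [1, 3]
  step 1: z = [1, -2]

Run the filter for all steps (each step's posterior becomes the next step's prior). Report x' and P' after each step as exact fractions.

step 0: x̄ = F·x = [8, -4, -8]
step 0: P̄ = F·P·Fᵀ + Q = [31 8 -13; 8 42 18; -13 18 22]
step 0: y = z − H·x̄ = [-19, 19]
step 0: S = H·P̄·Hᵀ + R = [135 -69; -69 144]
step 0: K = P̄·Hᵀ·S⁻¹ = [361/1631 -1214/4893; -8/1631 268/1631; -1591/4893 97/1631]
step 0: x' = x̄ + K·y = [-4499/4893, -1280/1631, -3386/4893]
step 0: P' = (I − K·H)·P̄ = [12956/1631 27092/1631 26009/4893; 27092/1631 61974/1631 20666/1631; 26009/4893 20666/1631 7419/1631]
step 1: x̄ = F·x = [-5407/4893, 18292/4893, 16019/4893]
step 1: P̄ = F·P·Fᵀ + Q = [606454/4893 -1198354/4893 -1136774/4893; -1198354/4893 841958/1631 2341132/4893; -1136774/4893 2341132/4893 738167/1631]
step 1: y = z − H·x̄ = [34658/4893, -30553/4893]
step 1: S = H·P̄·Hᵀ + R = [2808090/1631 -7026206/4893; -7026206/4893 6453955/4893]
step 1: K = P̄·Hᵀ·S⁻¹ = [192330534/1533503597 -252172586/1533503597; -359009107/1533503597 551161824/1533503597; -1242313271/3067007194 194259917/1533503597]
step 1: x' = x̄ + K·y = [1242339407/1533503597, -251652778/1533503597, -592290169/1533503597]
step 1: P' = (I − K·H)·P̄ = [3008299138/1533503597 5534530062/1533503597 1652512820/1533503597; 5534530062/1533503597 15058063140/1533503597 5378363487/1533503597; 1652512820/1533503597 5378363487/1533503597 4827888929/3067007194]

step 0: x' = [-4499/4893, -1280/1631, -3386/4893], P' = [12956/1631 27092/1631 26009/4893; 27092/1631 61974/1631 20666/1631; 26009/4893 20666/1631 7419/1631]
step 1: x' = [1242339407/1533503597, -251652778/1533503597, -592290169/1533503597], P' = [3008299138/1533503597 5534530062/1533503597 1652512820/1533503597; 5534530062/1533503597 15058063140/1533503597 5378363487/1533503597; 1652512820/1533503597 5378363487/1533503597 4827888929/3067007194]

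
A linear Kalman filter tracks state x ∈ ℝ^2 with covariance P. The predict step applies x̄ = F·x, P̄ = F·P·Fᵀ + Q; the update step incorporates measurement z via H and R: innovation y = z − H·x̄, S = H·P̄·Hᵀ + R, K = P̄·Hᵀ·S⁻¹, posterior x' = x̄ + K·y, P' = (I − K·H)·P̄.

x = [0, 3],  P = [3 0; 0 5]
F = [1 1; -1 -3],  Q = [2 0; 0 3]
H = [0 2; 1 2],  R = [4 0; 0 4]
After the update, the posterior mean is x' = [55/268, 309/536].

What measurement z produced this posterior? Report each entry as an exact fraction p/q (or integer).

z = [1, 2]

x̄ = F·x = [3, -9]
P̄ = F·P·Fᵀ + Q = [10 -18; -18 51]
S = H·P̄·Hᵀ + R = [208 168; 168 146]
K = P̄·Hᵀ·S⁻¹ = [-111/268 20/67; 195/536 21/134]
x' − x̄ = [-749/268, 5133/536] = K·y
y = (KᵀK)⁻¹·Kᵀ·(x' − x̄) = [19, 17]
z = y + H·x̄ = [19, 17] + [-18, -15] = [1, 2]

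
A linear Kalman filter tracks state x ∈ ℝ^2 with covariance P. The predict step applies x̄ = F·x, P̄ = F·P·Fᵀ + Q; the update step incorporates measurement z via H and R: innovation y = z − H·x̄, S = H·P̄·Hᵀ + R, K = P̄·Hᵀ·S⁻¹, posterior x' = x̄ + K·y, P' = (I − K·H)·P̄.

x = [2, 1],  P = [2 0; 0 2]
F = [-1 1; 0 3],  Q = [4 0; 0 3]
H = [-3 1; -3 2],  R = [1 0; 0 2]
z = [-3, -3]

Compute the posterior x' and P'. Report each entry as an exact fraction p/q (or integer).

x̄ = F·x = [-1, 3]
P̄ = F·P·Fᵀ + Q = [8 6; 6 21]
y = z − H·x̄ = [-9, -12]
S = H·P̄·Hᵀ + R = [58 60; 60 86]
K = P̄·Hᵀ·S⁻¹ = [-207/347 96/347; -591/694 303/347]
x' = x̄ + K·y = [364/347, 129/694]
P' = (I − K·H)·P̄ = [202/347 399/347; 399/347 1803/694]

x' = [364/347, 129/694]
P' = [202/347 399/347; 399/347 1803/694]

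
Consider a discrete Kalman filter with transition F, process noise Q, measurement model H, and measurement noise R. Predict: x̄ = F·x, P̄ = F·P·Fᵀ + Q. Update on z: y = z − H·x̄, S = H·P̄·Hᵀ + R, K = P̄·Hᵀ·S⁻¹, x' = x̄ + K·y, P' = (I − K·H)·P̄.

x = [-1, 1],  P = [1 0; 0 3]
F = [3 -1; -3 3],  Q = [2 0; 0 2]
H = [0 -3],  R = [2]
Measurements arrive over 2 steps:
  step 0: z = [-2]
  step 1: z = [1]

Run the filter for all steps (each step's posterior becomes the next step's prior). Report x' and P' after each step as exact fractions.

step 0: x' = [-64/43, 30/43], P' = [475/86 -9/86; -9/86 19/86]
step 1: x' = [6549/5399, -3303/10798], P' = [25880/5399 -1110/5399; -1110/5399 1195/5399]

step 0: x̄ = F·x = [-4, 6]
step 0: P̄ = F·P·Fᵀ + Q = [14 -18; -18 38]
step 0: y = z − H·x̄ = [16]
step 0: S = H·P̄·Hᵀ + R = [344]
step 0: K = P̄·Hᵀ·S⁻¹ = [27/172; -57/172]
step 0: x' = x̄ + K·y = [-64/43, 30/43]
step 0: P' = (I − K·H)·P̄ = [475/86 -9/86; -9/86 19/86]
step 1: x̄ = F·x = [-222/43, 282/43]
step 1: P̄ = F·P·Fᵀ + Q = [2260/43 -2220/43; -2220/43 2390/43]
step 1: y = z − H·x̄ = [889/43]
step 1: S = H·P̄·Hᵀ + R = [21596/43]
step 1: K = P̄·Hᵀ·S⁻¹ = [1665/5399; -3585/10798]
step 1: x' = x̄ + K·y = [6549/5399, -3303/10798]
step 1: P' = (I − K·H)·P̄ = [25880/5399 -1110/5399; -1110/5399 1195/5399]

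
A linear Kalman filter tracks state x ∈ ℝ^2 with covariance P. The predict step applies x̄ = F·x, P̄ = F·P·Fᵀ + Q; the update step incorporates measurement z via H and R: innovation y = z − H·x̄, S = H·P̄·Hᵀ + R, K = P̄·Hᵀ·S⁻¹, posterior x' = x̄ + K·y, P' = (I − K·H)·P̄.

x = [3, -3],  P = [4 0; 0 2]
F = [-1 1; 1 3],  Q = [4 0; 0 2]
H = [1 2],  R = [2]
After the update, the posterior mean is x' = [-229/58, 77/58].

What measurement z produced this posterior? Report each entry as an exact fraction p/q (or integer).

x̄ = F·x = [-6, -6]
P̄ = F·P·Fᵀ + Q = [10 2; 2 24]
S = H·P̄·Hᵀ + R = [116]
K = P̄·Hᵀ·S⁻¹ = [7/58; 25/58]
x' − x̄ = [119/58, 425/58] = K·y
y = (KᵀK)⁻¹·Kᵀ·(x' − x̄) = [17]
z = y + H·x̄ = [17] + [-18] = [-1]

z = [-1]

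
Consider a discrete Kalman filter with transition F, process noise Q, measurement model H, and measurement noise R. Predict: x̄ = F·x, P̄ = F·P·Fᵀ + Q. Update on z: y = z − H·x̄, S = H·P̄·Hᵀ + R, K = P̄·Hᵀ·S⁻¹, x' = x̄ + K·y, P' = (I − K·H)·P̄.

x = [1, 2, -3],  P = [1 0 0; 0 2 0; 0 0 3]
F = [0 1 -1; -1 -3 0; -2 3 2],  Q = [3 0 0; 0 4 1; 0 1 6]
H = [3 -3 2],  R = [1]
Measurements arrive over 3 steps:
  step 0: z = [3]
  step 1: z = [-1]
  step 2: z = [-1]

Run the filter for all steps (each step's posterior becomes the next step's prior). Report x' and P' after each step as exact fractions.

step 0: x' = [173/52, -131/56, -5081/728], P' = [145/26 3/4 -375/52; 3/4 235/56 285/56; -375/52 285/56 13495/728]
step 1: x' = [634495/169561, -712711/169561, -2108263/169561], P' = [364736/24223 -1637282/169561 -6287132/169561; -1637282/169561 324763/24223 836131/24223; -6287132/169561 836131/24223 2605019/24223]
step 2: x' = [9806812667/7367211831, -1243647389/2455737277, -24044145149/7367211831], P' = [140760382358/7367211831 -31295808619/2455737277 -352251496670/7367211831; -31295808619/2455737277 38503148052/2455737277 104571717202/2455737277; -352251496670/7367211831 104571717202/2455737277 1000640925041/7367211831]

step 0: x̄ = F·x = [5, -7, -2]
step 0: P̄ = F·P·Fᵀ + Q = [8 -6 0; -6 23 -15; 0 -15 40]
step 0: y = z − H·x̄ = [-29]
step 0: S = H·P̄·Hᵀ + R = [728]
step 0: K = P̄·Hᵀ·S⁻¹ = [3/52; -9/56; 125/728]
step 0: x' = x̄ + K·y = [173/52, -131/56, -5081/728]
step 0: P' = (I − K·H)·P̄ = [145/26 3/4 -375/52; 3/4 235/56 285/56; -375/52 285/56 13495/728]
step 1: x̄ = F·x = [1689/364, 2687/728, -20115/728]
step 1: P̄ = F·P·Fᵀ + Q = [2831/182 -1923/364 -16561/364; -1923/364 37743/728 -28739/728; -16561/364 -28739/728 181991/728]
step 1: y = z − H·x̄ = [5347/104]
step 1: S = H·P̄·Hᵀ + R = [169561/104]
step 1: K = P̄·Hᵀ·S⁻¹ = [-2962/169561; -26035/169561; 50119/169561]
step 1: x' = x̄ + K·y = [634495/169561, -712711/169561, -2108263/169561]
step 1: P' = (I − K·H)·P̄ = [364736/24223 -1637282/169561 -6287132/169561; -1637282/169561 324763/24223 836131/24223; -6287132/169561 836131/24223 2605019/24223]
step 2: x̄ = F·x = [1395552/169561, 1503638/169561, -7623649/169561]
step 2: P̄ = F·P·Fᵀ + Q = [1330189/24223 6088878/169561 -44802860/169561; 6088878/169561 13867773/169561 -42639288/169561; -44802860/169561 -42639288/169561 244810019/169561]
step 2: y = z − H·x̄ = [2200285/24223]
step 2: S = H·P̄·Hᵀ + R = [1052458833/169561]
step 2: K = P̄·Hᵀ·S⁻¹ = [-79938385/1052458833; -36205087/350819611; 483129322/1052458833]
step 2: x' = x̄ + K·y = [9806812667/7367211831, -1243647389/2455737277, -24044145149/7367211831]
step 2: P' = (I − K·H)·P̄ = [140760382358/7367211831 -31295808619/2455737277 -352251496670/7367211831; -31295808619/2455737277 38503148052/2455737277 104571717202/2455737277; -352251496670/7367211831 104571717202/2455737277 1000640925041/7367211831]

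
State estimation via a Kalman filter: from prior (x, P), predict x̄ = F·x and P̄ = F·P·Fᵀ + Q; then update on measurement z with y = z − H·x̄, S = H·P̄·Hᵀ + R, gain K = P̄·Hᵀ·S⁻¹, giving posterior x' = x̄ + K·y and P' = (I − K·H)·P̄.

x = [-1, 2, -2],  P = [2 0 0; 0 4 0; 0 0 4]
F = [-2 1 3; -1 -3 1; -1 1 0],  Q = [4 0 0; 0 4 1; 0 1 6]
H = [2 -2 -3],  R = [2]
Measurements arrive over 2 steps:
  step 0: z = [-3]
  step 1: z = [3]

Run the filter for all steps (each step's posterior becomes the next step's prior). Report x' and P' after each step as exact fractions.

step 0: x̄ = F·x = [-2, -7, 3]
step 0: P̄ = F·P·Fᵀ + Q = [52 4 8; 4 46 -9; 8 -9 12]
step 0: y = z − H·x̄ = [-4]
step 0: S = H·P̄·Hᵀ + R = [266]
step 0: K = P̄·Hᵀ·S⁻¹ = [36/133; -3/14; -1/133]
step 0: x' = x̄ + K·y = [-410/133, -43/7, 403/133]
step 0: P' = (I − K·H)·P̄ = [4324/133 136/7 1136/133; 136/7 473/14 -66/7; 1136/133 -66/7 1594/133]
step 1: x̄ = F·x = [1212/133, 3264/133, -407/133]
step 1: P̄ = F·P·Fᵀ + Q = [10351/266 34443/266 -3561/266; 34443/266 135295/266 -12491/266; -3561/266 -12491/266 8895/266]
step 1: y = z − H·x̄ = [3282/133]
step 1: S = H·P̄·Hᵀ + R = [280467/266]
step 1: K = P̄·Hᵀ·S⁻¹ = [-37501/280467; -164231/280467; -8825/280467]
step 1: x' = x̄ + K·y = [543478/93489, 943454/93489, -358681/93489]
step 1: P' = (I − K·H)·P̄ = [5627026/280467 13162775/280467 -4998832/280467; 13162775/280467 41255494/280467 -18618992/280467; -4998832/280467 -18618992/280467 9085990/280467]

step 0: x' = [-410/133, -43/7, 403/133], P' = [4324/133 136/7 1136/133; 136/7 473/14 -66/7; 1136/133 -66/7 1594/133]
step 1: x' = [543478/93489, 943454/93489, -358681/93489], P' = [5627026/280467 13162775/280467 -4998832/280467; 13162775/280467 41255494/280467 -18618992/280467; -4998832/280467 -18618992/280467 9085990/280467]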